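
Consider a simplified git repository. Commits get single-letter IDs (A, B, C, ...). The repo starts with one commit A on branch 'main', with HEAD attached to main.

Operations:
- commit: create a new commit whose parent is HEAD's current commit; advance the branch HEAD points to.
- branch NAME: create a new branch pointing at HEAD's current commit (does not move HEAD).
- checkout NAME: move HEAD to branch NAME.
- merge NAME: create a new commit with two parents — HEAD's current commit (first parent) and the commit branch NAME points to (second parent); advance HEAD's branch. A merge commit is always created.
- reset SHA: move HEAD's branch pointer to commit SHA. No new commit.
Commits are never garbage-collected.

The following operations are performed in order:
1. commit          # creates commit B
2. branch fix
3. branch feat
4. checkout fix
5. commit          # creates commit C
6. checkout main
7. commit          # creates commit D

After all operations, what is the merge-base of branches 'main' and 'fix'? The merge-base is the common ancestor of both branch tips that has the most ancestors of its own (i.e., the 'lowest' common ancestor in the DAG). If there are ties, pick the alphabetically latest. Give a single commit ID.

After op 1 (commit): HEAD=main@B [main=B]
After op 2 (branch): HEAD=main@B [fix=B main=B]
After op 3 (branch): HEAD=main@B [feat=B fix=B main=B]
After op 4 (checkout): HEAD=fix@B [feat=B fix=B main=B]
After op 5 (commit): HEAD=fix@C [feat=B fix=C main=B]
After op 6 (checkout): HEAD=main@B [feat=B fix=C main=B]
After op 7 (commit): HEAD=main@D [feat=B fix=C main=D]
ancestors(main=D): ['A', 'B', 'D']
ancestors(fix=C): ['A', 'B', 'C']
common: ['A', 'B']

Answer: B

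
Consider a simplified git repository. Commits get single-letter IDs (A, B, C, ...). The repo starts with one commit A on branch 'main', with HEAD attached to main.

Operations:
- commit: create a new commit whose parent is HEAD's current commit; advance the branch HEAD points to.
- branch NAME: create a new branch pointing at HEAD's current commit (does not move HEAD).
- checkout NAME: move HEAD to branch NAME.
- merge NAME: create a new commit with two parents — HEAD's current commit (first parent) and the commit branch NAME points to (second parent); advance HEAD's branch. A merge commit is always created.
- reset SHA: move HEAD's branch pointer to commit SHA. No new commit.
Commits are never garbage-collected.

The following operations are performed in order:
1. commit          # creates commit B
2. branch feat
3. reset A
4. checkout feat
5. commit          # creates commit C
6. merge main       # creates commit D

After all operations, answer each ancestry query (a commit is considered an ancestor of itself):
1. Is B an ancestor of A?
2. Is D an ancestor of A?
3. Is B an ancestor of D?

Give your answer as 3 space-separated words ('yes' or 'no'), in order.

Answer: no no yes

Derivation:
After op 1 (commit): HEAD=main@B [main=B]
After op 2 (branch): HEAD=main@B [feat=B main=B]
After op 3 (reset): HEAD=main@A [feat=B main=A]
After op 4 (checkout): HEAD=feat@B [feat=B main=A]
After op 5 (commit): HEAD=feat@C [feat=C main=A]
After op 6 (merge): HEAD=feat@D [feat=D main=A]
ancestors(A) = {A}; B in? no
ancestors(A) = {A}; D in? no
ancestors(D) = {A,B,C,D}; B in? yes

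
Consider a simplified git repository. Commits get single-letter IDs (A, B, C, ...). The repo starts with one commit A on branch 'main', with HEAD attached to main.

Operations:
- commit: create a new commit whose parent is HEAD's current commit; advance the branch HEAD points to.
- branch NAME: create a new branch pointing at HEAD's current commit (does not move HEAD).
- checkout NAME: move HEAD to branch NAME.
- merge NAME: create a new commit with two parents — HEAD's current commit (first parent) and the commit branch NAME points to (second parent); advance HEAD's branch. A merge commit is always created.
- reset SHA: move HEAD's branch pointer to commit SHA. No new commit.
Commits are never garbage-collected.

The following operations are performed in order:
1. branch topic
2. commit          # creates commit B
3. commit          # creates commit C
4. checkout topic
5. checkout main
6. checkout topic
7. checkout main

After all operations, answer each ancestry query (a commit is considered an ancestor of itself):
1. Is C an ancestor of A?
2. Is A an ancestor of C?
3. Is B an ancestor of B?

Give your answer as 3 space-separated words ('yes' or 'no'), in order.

After op 1 (branch): HEAD=main@A [main=A topic=A]
After op 2 (commit): HEAD=main@B [main=B topic=A]
After op 3 (commit): HEAD=main@C [main=C topic=A]
After op 4 (checkout): HEAD=topic@A [main=C topic=A]
After op 5 (checkout): HEAD=main@C [main=C topic=A]
After op 6 (checkout): HEAD=topic@A [main=C topic=A]
After op 7 (checkout): HEAD=main@C [main=C topic=A]
ancestors(A) = {A}; C in? no
ancestors(C) = {A,B,C}; A in? yes
ancestors(B) = {A,B}; B in? yes

Answer: no yes yes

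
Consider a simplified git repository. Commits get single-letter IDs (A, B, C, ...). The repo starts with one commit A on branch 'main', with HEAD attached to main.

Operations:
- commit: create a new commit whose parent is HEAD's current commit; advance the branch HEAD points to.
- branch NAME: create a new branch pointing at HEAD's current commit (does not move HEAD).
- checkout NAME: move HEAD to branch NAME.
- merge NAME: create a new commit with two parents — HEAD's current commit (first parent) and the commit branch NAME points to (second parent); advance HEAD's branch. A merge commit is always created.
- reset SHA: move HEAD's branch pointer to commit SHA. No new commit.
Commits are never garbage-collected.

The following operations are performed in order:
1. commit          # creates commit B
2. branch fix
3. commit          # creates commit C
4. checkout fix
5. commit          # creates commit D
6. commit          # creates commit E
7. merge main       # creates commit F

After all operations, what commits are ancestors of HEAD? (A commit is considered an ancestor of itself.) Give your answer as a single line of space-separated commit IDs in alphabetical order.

After op 1 (commit): HEAD=main@B [main=B]
After op 2 (branch): HEAD=main@B [fix=B main=B]
After op 3 (commit): HEAD=main@C [fix=B main=C]
After op 4 (checkout): HEAD=fix@B [fix=B main=C]
After op 5 (commit): HEAD=fix@D [fix=D main=C]
After op 6 (commit): HEAD=fix@E [fix=E main=C]
After op 7 (merge): HEAD=fix@F [fix=F main=C]

Answer: A B C D E F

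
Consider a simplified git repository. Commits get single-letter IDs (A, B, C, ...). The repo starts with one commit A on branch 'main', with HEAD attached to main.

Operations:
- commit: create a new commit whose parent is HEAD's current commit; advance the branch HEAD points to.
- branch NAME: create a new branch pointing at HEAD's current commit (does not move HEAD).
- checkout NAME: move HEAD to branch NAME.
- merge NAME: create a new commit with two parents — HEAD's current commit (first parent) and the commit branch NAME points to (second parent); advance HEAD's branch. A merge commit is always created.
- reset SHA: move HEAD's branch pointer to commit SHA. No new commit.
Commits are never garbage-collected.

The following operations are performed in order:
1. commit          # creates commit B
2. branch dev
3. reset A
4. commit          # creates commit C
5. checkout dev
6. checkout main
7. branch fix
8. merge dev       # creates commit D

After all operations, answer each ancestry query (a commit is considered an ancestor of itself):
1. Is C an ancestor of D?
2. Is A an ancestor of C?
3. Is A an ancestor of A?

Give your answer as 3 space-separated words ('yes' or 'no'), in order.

Answer: yes yes yes

Derivation:
After op 1 (commit): HEAD=main@B [main=B]
After op 2 (branch): HEAD=main@B [dev=B main=B]
After op 3 (reset): HEAD=main@A [dev=B main=A]
After op 4 (commit): HEAD=main@C [dev=B main=C]
After op 5 (checkout): HEAD=dev@B [dev=B main=C]
After op 6 (checkout): HEAD=main@C [dev=B main=C]
After op 7 (branch): HEAD=main@C [dev=B fix=C main=C]
After op 8 (merge): HEAD=main@D [dev=B fix=C main=D]
ancestors(D) = {A,B,C,D}; C in? yes
ancestors(C) = {A,C}; A in? yes
ancestors(A) = {A}; A in? yes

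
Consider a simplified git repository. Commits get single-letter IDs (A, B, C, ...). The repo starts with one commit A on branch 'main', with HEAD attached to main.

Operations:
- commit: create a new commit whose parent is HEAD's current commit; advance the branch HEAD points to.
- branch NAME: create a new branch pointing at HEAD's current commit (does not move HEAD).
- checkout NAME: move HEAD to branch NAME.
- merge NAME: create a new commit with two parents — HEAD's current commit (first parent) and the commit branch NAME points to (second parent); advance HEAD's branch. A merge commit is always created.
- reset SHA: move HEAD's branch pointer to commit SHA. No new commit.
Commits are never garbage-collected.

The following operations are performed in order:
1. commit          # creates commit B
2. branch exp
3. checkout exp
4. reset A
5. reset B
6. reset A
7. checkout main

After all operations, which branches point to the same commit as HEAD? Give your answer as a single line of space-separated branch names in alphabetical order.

After op 1 (commit): HEAD=main@B [main=B]
After op 2 (branch): HEAD=main@B [exp=B main=B]
After op 3 (checkout): HEAD=exp@B [exp=B main=B]
After op 4 (reset): HEAD=exp@A [exp=A main=B]
After op 5 (reset): HEAD=exp@B [exp=B main=B]
After op 6 (reset): HEAD=exp@A [exp=A main=B]
After op 7 (checkout): HEAD=main@B [exp=A main=B]

Answer: main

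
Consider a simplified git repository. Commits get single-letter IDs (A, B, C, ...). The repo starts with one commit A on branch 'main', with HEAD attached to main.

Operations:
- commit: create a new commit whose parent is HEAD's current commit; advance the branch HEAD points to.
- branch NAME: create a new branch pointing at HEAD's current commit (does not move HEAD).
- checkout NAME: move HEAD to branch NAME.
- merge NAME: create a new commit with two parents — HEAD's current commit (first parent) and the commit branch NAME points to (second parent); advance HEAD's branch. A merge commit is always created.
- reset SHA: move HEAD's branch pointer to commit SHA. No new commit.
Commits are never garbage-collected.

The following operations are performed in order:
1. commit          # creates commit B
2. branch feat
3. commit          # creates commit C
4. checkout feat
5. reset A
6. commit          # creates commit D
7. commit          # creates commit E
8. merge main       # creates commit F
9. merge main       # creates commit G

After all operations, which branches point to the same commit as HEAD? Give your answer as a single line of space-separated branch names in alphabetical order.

After op 1 (commit): HEAD=main@B [main=B]
After op 2 (branch): HEAD=main@B [feat=B main=B]
After op 3 (commit): HEAD=main@C [feat=B main=C]
After op 4 (checkout): HEAD=feat@B [feat=B main=C]
After op 5 (reset): HEAD=feat@A [feat=A main=C]
After op 6 (commit): HEAD=feat@D [feat=D main=C]
After op 7 (commit): HEAD=feat@E [feat=E main=C]
After op 8 (merge): HEAD=feat@F [feat=F main=C]
After op 9 (merge): HEAD=feat@G [feat=G main=C]

Answer: feat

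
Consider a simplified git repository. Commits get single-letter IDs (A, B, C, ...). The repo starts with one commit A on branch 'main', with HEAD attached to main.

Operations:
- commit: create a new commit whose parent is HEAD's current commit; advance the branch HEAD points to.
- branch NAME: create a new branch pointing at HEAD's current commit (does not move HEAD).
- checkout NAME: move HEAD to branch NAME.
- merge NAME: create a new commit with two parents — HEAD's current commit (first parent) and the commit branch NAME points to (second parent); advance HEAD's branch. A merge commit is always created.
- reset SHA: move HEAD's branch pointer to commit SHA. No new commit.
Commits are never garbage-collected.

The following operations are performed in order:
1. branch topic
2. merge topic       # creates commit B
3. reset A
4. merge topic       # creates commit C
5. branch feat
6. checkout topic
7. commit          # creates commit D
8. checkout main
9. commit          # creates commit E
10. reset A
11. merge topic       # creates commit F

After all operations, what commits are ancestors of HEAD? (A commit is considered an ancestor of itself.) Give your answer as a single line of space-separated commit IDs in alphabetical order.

After op 1 (branch): HEAD=main@A [main=A topic=A]
After op 2 (merge): HEAD=main@B [main=B topic=A]
After op 3 (reset): HEAD=main@A [main=A topic=A]
After op 4 (merge): HEAD=main@C [main=C topic=A]
After op 5 (branch): HEAD=main@C [feat=C main=C topic=A]
After op 6 (checkout): HEAD=topic@A [feat=C main=C topic=A]
After op 7 (commit): HEAD=topic@D [feat=C main=C topic=D]
After op 8 (checkout): HEAD=main@C [feat=C main=C topic=D]
After op 9 (commit): HEAD=main@E [feat=C main=E topic=D]
After op 10 (reset): HEAD=main@A [feat=C main=A topic=D]
After op 11 (merge): HEAD=main@F [feat=C main=F topic=D]

Answer: A D F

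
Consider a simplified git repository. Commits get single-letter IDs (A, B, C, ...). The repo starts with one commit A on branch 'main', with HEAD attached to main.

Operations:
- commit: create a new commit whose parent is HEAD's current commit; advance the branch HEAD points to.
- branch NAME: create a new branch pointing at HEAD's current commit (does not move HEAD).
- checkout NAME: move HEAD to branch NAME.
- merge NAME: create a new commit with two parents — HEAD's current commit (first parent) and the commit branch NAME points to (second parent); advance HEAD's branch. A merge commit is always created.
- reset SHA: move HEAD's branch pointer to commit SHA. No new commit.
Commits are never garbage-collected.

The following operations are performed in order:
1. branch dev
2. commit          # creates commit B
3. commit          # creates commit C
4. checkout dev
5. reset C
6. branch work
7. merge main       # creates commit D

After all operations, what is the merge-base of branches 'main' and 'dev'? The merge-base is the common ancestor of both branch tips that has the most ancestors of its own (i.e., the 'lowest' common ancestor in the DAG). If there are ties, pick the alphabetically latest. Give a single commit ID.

After op 1 (branch): HEAD=main@A [dev=A main=A]
After op 2 (commit): HEAD=main@B [dev=A main=B]
After op 3 (commit): HEAD=main@C [dev=A main=C]
After op 4 (checkout): HEAD=dev@A [dev=A main=C]
After op 5 (reset): HEAD=dev@C [dev=C main=C]
After op 6 (branch): HEAD=dev@C [dev=C main=C work=C]
After op 7 (merge): HEAD=dev@D [dev=D main=C work=C]
ancestors(main=C): ['A', 'B', 'C']
ancestors(dev=D): ['A', 'B', 'C', 'D']
common: ['A', 'B', 'C']

Answer: C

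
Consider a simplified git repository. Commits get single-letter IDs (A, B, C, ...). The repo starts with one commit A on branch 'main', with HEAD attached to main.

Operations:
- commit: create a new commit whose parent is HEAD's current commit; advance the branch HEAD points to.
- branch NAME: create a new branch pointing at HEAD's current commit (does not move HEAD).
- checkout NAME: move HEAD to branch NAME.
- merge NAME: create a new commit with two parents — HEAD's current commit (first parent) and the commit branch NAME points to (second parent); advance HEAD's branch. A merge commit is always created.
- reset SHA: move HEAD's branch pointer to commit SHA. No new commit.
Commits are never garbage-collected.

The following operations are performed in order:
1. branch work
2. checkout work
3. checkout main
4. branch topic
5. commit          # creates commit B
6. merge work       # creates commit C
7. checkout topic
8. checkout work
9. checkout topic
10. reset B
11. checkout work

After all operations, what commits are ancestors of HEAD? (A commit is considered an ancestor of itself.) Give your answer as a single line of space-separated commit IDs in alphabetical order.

Answer: A

Derivation:
After op 1 (branch): HEAD=main@A [main=A work=A]
After op 2 (checkout): HEAD=work@A [main=A work=A]
After op 3 (checkout): HEAD=main@A [main=A work=A]
After op 4 (branch): HEAD=main@A [main=A topic=A work=A]
After op 5 (commit): HEAD=main@B [main=B topic=A work=A]
After op 6 (merge): HEAD=main@C [main=C topic=A work=A]
After op 7 (checkout): HEAD=topic@A [main=C topic=A work=A]
After op 8 (checkout): HEAD=work@A [main=C topic=A work=A]
After op 9 (checkout): HEAD=topic@A [main=C topic=A work=A]
After op 10 (reset): HEAD=topic@B [main=C topic=B work=A]
After op 11 (checkout): HEAD=work@A [main=C topic=B work=A]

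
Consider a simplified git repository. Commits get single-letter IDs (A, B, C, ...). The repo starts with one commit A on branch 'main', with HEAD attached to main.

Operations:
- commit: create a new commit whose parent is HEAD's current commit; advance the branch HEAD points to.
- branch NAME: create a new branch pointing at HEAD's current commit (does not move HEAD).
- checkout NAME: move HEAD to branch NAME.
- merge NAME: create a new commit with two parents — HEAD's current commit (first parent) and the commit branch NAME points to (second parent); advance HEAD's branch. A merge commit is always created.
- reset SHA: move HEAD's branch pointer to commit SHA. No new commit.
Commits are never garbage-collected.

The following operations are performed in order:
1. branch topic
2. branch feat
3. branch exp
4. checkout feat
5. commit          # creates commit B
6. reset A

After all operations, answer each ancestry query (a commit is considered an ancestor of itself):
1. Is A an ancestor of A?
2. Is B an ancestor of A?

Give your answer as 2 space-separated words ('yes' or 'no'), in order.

After op 1 (branch): HEAD=main@A [main=A topic=A]
After op 2 (branch): HEAD=main@A [feat=A main=A topic=A]
After op 3 (branch): HEAD=main@A [exp=A feat=A main=A topic=A]
After op 4 (checkout): HEAD=feat@A [exp=A feat=A main=A topic=A]
After op 5 (commit): HEAD=feat@B [exp=A feat=B main=A topic=A]
After op 6 (reset): HEAD=feat@A [exp=A feat=A main=A topic=A]
ancestors(A) = {A}; A in? yes
ancestors(A) = {A}; B in? no

Answer: yes no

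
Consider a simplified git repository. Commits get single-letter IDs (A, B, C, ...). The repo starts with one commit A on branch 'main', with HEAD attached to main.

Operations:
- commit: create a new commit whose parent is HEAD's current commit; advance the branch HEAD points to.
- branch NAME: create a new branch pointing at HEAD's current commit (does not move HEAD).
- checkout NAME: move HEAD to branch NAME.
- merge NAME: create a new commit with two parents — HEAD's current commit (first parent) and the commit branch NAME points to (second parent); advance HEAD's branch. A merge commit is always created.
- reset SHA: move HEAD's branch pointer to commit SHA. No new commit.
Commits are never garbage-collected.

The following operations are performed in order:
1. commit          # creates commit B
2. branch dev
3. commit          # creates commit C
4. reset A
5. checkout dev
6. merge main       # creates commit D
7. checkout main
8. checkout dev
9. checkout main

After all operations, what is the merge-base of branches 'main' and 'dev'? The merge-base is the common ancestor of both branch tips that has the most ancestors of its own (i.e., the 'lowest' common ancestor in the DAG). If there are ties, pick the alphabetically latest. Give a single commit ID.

Answer: A

Derivation:
After op 1 (commit): HEAD=main@B [main=B]
After op 2 (branch): HEAD=main@B [dev=B main=B]
After op 3 (commit): HEAD=main@C [dev=B main=C]
After op 4 (reset): HEAD=main@A [dev=B main=A]
After op 5 (checkout): HEAD=dev@B [dev=B main=A]
After op 6 (merge): HEAD=dev@D [dev=D main=A]
After op 7 (checkout): HEAD=main@A [dev=D main=A]
After op 8 (checkout): HEAD=dev@D [dev=D main=A]
After op 9 (checkout): HEAD=main@A [dev=D main=A]
ancestors(main=A): ['A']
ancestors(dev=D): ['A', 'B', 'D']
common: ['A']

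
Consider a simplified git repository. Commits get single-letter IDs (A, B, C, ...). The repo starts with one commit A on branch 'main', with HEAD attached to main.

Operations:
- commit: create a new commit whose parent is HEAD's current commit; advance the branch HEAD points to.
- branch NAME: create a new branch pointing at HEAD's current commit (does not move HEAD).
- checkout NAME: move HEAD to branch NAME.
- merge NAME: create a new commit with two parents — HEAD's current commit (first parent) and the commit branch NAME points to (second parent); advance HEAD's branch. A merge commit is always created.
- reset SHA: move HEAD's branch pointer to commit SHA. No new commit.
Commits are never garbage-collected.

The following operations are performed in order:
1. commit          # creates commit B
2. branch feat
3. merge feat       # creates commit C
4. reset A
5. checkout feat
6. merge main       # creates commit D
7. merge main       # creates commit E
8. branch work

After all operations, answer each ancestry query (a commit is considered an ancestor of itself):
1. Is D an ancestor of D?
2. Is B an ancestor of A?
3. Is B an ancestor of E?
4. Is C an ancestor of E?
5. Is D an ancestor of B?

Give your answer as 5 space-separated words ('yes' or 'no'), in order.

After op 1 (commit): HEAD=main@B [main=B]
After op 2 (branch): HEAD=main@B [feat=B main=B]
After op 3 (merge): HEAD=main@C [feat=B main=C]
After op 4 (reset): HEAD=main@A [feat=B main=A]
After op 5 (checkout): HEAD=feat@B [feat=B main=A]
After op 6 (merge): HEAD=feat@D [feat=D main=A]
After op 7 (merge): HEAD=feat@E [feat=E main=A]
After op 8 (branch): HEAD=feat@E [feat=E main=A work=E]
ancestors(D) = {A,B,D}; D in? yes
ancestors(A) = {A}; B in? no
ancestors(E) = {A,B,D,E}; B in? yes
ancestors(E) = {A,B,D,E}; C in? no
ancestors(B) = {A,B}; D in? no

Answer: yes no yes no no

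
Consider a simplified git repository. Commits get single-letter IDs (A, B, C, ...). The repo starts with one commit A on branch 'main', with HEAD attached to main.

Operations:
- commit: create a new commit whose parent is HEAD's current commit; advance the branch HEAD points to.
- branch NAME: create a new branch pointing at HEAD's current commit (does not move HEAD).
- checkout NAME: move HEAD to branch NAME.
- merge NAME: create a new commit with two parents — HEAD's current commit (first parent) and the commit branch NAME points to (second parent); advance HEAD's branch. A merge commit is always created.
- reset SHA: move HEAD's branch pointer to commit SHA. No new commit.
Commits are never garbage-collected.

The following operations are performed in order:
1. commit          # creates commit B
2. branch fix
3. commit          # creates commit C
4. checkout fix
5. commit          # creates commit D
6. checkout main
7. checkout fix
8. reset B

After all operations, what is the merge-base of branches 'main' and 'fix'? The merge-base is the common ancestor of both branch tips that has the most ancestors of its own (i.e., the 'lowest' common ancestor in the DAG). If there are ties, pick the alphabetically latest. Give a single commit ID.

After op 1 (commit): HEAD=main@B [main=B]
After op 2 (branch): HEAD=main@B [fix=B main=B]
After op 3 (commit): HEAD=main@C [fix=B main=C]
After op 4 (checkout): HEAD=fix@B [fix=B main=C]
After op 5 (commit): HEAD=fix@D [fix=D main=C]
After op 6 (checkout): HEAD=main@C [fix=D main=C]
After op 7 (checkout): HEAD=fix@D [fix=D main=C]
After op 8 (reset): HEAD=fix@B [fix=B main=C]
ancestors(main=C): ['A', 'B', 'C']
ancestors(fix=B): ['A', 'B']
common: ['A', 'B']

Answer: B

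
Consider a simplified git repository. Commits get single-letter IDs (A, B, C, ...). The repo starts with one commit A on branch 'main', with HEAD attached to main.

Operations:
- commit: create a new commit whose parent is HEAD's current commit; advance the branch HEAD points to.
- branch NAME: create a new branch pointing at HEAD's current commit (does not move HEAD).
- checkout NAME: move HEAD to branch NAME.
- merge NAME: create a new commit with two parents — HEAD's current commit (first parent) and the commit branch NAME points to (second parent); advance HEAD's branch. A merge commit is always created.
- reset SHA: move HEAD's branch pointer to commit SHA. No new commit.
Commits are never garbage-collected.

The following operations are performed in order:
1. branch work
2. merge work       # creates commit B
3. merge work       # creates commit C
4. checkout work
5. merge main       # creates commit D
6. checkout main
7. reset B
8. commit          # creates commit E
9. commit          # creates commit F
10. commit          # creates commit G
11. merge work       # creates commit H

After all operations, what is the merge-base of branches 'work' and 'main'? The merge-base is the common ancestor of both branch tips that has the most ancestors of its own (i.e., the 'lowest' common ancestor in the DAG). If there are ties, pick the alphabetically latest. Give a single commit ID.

Answer: D

Derivation:
After op 1 (branch): HEAD=main@A [main=A work=A]
After op 2 (merge): HEAD=main@B [main=B work=A]
After op 3 (merge): HEAD=main@C [main=C work=A]
After op 4 (checkout): HEAD=work@A [main=C work=A]
After op 5 (merge): HEAD=work@D [main=C work=D]
After op 6 (checkout): HEAD=main@C [main=C work=D]
After op 7 (reset): HEAD=main@B [main=B work=D]
After op 8 (commit): HEAD=main@E [main=E work=D]
After op 9 (commit): HEAD=main@F [main=F work=D]
After op 10 (commit): HEAD=main@G [main=G work=D]
After op 11 (merge): HEAD=main@H [main=H work=D]
ancestors(work=D): ['A', 'B', 'C', 'D']
ancestors(main=H): ['A', 'B', 'C', 'D', 'E', 'F', 'G', 'H']
common: ['A', 'B', 'C', 'D']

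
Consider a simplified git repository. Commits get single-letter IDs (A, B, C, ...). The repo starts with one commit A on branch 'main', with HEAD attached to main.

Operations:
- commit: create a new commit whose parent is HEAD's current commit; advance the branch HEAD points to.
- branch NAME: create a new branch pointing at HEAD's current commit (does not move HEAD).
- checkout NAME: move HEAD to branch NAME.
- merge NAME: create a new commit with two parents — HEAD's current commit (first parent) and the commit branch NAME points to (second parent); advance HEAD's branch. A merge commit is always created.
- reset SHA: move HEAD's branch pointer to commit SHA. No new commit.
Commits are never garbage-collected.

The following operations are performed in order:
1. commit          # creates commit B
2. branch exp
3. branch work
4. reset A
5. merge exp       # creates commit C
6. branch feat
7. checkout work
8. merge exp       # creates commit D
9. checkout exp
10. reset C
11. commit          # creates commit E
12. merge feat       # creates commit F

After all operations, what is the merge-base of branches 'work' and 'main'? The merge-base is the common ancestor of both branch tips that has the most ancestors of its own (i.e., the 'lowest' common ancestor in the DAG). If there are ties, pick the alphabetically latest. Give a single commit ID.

After op 1 (commit): HEAD=main@B [main=B]
After op 2 (branch): HEAD=main@B [exp=B main=B]
After op 3 (branch): HEAD=main@B [exp=B main=B work=B]
After op 4 (reset): HEAD=main@A [exp=B main=A work=B]
After op 5 (merge): HEAD=main@C [exp=B main=C work=B]
After op 6 (branch): HEAD=main@C [exp=B feat=C main=C work=B]
After op 7 (checkout): HEAD=work@B [exp=B feat=C main=C work=B]
After op 8 (merge): HEAD=work@D [exp=B feat=C main=C work=D]
After op 9 (checkout): HEAD=exp@B [exp=B feat=C main=C work=D]
After op 10 (reset): HEAD=exp@C [exp=C feat=C main=C work=D]
After op 11 (commit): HEAD=exp@E [exp=E feat=C main=C work=D]
After op 12 (merge): HEAD=exp@F [exp=F feat=C main=C work=D]
ancestors(work=D): ['A', 'B', 'D']
ancestors(main=C): ['A', 'B', 'C']
common: ['A', 'B']

Answer: B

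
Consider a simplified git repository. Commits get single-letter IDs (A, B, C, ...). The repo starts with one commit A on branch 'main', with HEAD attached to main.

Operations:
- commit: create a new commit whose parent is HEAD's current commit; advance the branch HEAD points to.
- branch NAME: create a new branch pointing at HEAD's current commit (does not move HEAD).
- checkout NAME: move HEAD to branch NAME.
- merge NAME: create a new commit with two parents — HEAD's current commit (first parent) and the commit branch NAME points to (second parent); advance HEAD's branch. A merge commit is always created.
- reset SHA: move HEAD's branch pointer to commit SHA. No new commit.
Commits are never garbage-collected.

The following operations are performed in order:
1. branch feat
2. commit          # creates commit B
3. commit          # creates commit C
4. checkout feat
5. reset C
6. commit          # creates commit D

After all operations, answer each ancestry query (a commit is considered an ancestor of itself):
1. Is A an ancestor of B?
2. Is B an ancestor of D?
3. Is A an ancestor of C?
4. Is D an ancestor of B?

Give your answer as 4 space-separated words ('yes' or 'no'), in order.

Answer: yes yes yes no

Derivation:
After op 1 (branch): HEAD=main@A [feat=A main=A]
After op 2 (commit): HEAD=main@B [feat=A main=B]
After op 3 (commit): HEAD=main@C [feat=A main=C]
After op 4 (checkout): HEAD=feat@A [feat=A main=C]
After op 5 (reset): HEAD=feat@C [feat=C main=C]
After op 6 (commit): HEAD=feat@D [feat=D main=C]
ancestors(B) = {A,B}; A in? yes
ancestors(D) = {A,B,C,D}; B in? yes
ancestors(C) = {A,B,C}; A in? yes
ancestors(B) = {A,B}; D in? no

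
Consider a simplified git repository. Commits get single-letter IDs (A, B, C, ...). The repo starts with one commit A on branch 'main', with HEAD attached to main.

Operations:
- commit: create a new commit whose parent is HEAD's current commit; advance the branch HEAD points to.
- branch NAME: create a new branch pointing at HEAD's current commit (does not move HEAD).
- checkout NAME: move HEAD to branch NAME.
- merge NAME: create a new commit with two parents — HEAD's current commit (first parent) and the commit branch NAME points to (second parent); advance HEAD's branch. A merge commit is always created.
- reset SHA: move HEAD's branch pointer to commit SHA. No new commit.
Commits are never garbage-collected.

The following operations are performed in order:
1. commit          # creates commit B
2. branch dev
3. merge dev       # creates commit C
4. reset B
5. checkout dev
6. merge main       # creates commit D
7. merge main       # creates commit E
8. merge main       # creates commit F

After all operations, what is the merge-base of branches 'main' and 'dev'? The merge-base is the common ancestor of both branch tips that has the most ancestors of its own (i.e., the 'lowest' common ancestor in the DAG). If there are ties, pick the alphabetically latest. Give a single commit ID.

After op 1 (commit): HEAD=main@B [main=B]
After op 2 (branch): HEAD=main@B [dev=B main=B]
After op 3 (merge): HEAD=main@C [dev=B main=C]
After op 4 (reset): HEAD=main@B [dev=B main=B]
After op 5 (checkout): HEAD=dev@B [dev=B main=B]
After op 6 (merge): HEAD=dev@D [dev=D main=B]
After op 7 (merge): HEAD=dev@E [dev=E main=B]
After op 8 (merge): HEAD=dev@F [dev=F main=B]
ancestors(main=B): ['A', 'B']
ancestors(dev=F): ['A', 'B', 'D', 'E', 'F']
common: ['A', 'B']

Answer: B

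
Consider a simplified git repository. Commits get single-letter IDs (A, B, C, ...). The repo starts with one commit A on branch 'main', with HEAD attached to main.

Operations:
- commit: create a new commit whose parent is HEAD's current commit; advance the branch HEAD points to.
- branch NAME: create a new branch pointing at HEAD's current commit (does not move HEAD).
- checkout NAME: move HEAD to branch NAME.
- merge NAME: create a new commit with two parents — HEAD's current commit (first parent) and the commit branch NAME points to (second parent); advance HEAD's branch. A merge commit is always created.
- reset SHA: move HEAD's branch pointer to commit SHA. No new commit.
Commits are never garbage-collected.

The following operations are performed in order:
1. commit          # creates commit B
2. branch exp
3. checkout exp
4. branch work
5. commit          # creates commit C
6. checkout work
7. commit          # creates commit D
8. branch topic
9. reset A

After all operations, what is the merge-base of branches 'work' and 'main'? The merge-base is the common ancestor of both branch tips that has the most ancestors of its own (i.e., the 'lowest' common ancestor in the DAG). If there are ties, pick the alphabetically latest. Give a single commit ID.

After op 1 (commit): HEAD=main@B [main=B]
After op 2 (branch): HEAD=main@B [exp=B main=B]
After op 3 (checkout): HEAD=exp@B [exp=B main=B]
After op 4 (branch): HEAD=exp@B [exp=B main=B work=B]
After op 5 (commit): HEAD=exp@C [exp=C main=B work=B]
After op 6 (checkout): HEAD=work@B [exp=C main=B work=B]
After op 7 (commit): HEAD=work@D [exp=C main=B work=D]
After op 8 (branch): HEAD=work@D [exp=C main=B topic=D work=D]
After op 9 (reset): HEAD=work@A [exp=C main=B topic=D work=A]
ancestors(work=A): ['A']
ancestors(main=B): ['A', 'B']
common: ['A']

Answer: A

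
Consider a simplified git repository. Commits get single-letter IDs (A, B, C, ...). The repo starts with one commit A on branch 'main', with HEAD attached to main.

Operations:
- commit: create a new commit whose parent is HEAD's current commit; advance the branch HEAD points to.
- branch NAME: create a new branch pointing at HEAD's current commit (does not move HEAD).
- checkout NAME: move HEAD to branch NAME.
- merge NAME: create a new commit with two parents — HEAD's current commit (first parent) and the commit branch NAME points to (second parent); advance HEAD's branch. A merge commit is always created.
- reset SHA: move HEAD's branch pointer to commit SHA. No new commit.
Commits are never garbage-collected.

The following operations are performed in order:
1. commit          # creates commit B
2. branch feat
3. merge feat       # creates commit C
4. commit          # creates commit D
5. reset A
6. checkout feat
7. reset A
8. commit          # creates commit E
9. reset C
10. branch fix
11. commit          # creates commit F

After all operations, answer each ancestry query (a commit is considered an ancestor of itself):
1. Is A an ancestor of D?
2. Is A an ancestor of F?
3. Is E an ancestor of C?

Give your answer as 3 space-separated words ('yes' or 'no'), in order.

After op 1 (commit): HEAD=main@B [main=B]
After op 2 (branch): HEAD=main@B [feat=B main=B]
After op 3 (merge): HEAD=main@C [feat=B main=C]
After op 4 (commit): HEAD=main@D [feat=B main=D]
After op 5 (reset): HEAD=main@A [feat=B main=A]
After op 6 (checkout): HEAD=feat@B [feat=B main=A]
After op 7 (reset): HEAD=feat@A [feat=A main=A]
After op 8 (commit): HEAD=feat@E [feat=E main=A]
After op 9 (reset): HEAD=feat@C [feat=C main=A]
After op 10 (branch): HEAD=feat@C [feat=C fix=C main=A]
After op 11 (commit): HEAD=feat@F [feat=F fix=C main=A]
ancestors(D) = {A,B,C,D}; A in? yes
ancestors(F) = {A,B,C,F}; A in? yes
ancestors(C) = {A,B,C}; E in? no

Answer: yes yes no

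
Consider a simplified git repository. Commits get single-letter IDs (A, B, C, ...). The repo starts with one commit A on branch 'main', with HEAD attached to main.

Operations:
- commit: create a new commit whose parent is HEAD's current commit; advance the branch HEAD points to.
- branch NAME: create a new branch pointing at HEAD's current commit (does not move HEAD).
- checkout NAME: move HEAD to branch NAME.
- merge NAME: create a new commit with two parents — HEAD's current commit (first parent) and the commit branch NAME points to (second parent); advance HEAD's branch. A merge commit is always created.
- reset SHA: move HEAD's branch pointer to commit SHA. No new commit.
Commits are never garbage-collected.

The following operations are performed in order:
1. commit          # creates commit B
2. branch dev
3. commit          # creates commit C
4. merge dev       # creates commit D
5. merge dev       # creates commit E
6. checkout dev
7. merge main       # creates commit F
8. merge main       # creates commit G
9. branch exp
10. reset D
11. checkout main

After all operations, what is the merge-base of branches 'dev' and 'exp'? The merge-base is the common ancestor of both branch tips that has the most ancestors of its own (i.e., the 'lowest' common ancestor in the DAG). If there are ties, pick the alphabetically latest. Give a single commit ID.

After op 1 (commit): HEAD=main@B [main=B]
After op 2 (branch): HEAD=main@B [dev=B main=B]
After op 3 (commit): HEAD=main@C [dev=B main=C]
After op 4 (merge): HEAD=main@D [dev=B main=D]
After op 5 (merge): HEAD=main@E [dev=B main=E]
After op 6 (checkout): HEAD=dev@B [dev=B main=E]
After op 7 (merge): HEAD=dev@F [dev=F main=E]
After op 8 (merge): HEAD=dev@G [dev=G main=E]
After op 9 (branch): HEAD=dev@G [dev=G exp=G main=E]
After op 10 (reset): HEAD=dev@D [dev=D exp=G main=E]
After op 11 (checkout): HEAD=main@E [dev=D exp=G main=E]
ancestors(dev=D): ['A', 'B', 'C', 'D']
ancestors(exp=G): ['A', 'B', 'C', 'D', 'E', 'F', 'G']
common: ['A', 'B', 'C', 'D']

Answer: D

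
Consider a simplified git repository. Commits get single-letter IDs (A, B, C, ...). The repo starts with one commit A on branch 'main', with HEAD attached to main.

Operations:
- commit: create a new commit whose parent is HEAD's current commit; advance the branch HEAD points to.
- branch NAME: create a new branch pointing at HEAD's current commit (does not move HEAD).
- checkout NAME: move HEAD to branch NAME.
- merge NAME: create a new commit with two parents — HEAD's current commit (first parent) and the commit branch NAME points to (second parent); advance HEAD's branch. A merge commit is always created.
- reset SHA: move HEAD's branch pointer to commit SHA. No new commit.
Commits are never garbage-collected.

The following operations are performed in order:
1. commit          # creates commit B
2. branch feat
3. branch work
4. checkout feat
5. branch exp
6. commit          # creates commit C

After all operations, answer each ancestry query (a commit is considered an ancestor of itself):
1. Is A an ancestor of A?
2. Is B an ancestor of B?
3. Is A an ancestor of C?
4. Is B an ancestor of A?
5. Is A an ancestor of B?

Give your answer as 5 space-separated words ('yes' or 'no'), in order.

Answer: yes yes yes no yes

Derivation:
After op 1 (commit): HEAD=main@B [main=B]
After op 2 (branch): HEAD=main@B [feat=B main=B]
After op 3 (branch): HEAD=main@B [feat=B main=B work=B]
After op 4 (checkout): HEAD=feat@B [feat=B main=B work=B]
After op 5 (branch): HEAD=feat@B [exp=B feat=B main=B work=B]
After op 6 (commit): HEAD=feat@C [exp=B feat=C main=B work=B]
ancestors(A) = {A}; A in? yes
ancestors(B) = {A,B}; B in? yes
ancestors(C) = {A,B,C}; A in? yes
ancestors(A) = {A}; B in? no
ancestors(B) = {A,B}; A in? yes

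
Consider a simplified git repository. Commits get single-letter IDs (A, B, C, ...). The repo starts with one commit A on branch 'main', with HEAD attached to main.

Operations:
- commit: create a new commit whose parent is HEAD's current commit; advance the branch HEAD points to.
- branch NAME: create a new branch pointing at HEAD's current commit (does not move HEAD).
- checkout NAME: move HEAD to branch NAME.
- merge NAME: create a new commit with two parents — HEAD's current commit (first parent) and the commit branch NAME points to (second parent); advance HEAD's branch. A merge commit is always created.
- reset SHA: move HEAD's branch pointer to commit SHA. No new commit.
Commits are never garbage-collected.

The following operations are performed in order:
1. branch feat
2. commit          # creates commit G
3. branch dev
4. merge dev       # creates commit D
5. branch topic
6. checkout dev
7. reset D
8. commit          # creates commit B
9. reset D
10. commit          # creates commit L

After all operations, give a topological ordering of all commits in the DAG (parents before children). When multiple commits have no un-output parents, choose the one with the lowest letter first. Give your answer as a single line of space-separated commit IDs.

Answer: A G D B L

Derivation:
After op 1 (branch): HEAD=main@A [feat=A main=A]
After op 2 (commit): HEAD=main@G [feat=A main=G]
After op 3 (branch): HEAD=main@G [dev=G feat=A main=G]
After op 4 (merge): HEAD=main@D [dev=G feat=A main=D]
After op 5 (branch): HEAD=main@D [dev=G feat=A main=D topic=D]
After op 6 (checkout): HEAD=dev@G [dev=G feat=A main=D topic=D]
After op 7 (reset): HEAD=dev@D [dev=D feat=A main=D topic=D]
After op 8 (commit): HEAD=dev@B [dev=B feat=A main=D topic=D]
After op 9 (reset): HEAD=dev@D [dev=D feat=A main=D topic=D]
After op 10 (commit): HEAD=dev@L [dev=L feat=A main=D topic=D]
commit A: parents=[]
commit B: parents=['D']
commit D: parents=['G', 'G']
commit G: parents=['A']
commit L: parents=['D']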